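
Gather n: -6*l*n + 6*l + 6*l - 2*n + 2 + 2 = 12*l + n*(-6*l - 2) + 4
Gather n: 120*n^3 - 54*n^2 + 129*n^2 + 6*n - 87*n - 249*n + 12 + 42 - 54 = 120*n^3 + 75*n^2 - 330*n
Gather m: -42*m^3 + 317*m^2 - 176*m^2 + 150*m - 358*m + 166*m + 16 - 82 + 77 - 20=-42*m^3 + 141*m^2 - 42*m - 9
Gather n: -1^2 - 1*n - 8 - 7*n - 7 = -8*n - 16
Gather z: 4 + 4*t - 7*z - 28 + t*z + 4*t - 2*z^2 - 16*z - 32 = 8*t - 2*z^2 + z*(t - 23) - 56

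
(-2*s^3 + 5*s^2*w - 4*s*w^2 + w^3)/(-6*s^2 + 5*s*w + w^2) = (2*s^2 - 3*s*w + w^2)/(6*s + w)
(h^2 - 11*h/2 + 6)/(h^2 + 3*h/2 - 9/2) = (h - 4)/(h + 3)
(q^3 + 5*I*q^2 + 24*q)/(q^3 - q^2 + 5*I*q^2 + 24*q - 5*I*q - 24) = q/(q - 1)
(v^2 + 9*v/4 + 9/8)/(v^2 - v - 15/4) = (4*v + 3)/(2*(2*v - 5))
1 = 1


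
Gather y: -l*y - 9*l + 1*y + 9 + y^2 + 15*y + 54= -9*l + y^2 + y*(16 - l) + 63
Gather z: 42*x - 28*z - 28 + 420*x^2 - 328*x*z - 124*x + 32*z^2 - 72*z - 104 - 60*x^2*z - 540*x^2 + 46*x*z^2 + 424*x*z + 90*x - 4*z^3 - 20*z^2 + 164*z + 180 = -120*x^2 + 8*x - 4*z^3 + z^2*(46*x + 12) + z*(-60*x^2 + 96*x + 64) + 48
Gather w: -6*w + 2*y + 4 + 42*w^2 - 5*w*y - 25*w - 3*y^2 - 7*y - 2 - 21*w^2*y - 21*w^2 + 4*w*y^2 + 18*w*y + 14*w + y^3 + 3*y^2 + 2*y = w^2*(21 - 21*y) + w*(4*y^2 + 13*y - 17) + y^3 - 3*y + 2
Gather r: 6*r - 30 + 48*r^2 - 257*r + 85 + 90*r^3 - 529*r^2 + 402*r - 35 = 90*r^3 - 481*r^2 + 151*r + 20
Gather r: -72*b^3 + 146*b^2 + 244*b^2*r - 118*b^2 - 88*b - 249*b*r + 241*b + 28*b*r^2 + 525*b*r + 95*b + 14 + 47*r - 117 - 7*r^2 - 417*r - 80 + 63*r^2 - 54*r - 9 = -72*b^3 + 28*b^2 + 248*b + r^2*(28*b + 56) + r*(244*b^2 + 276*b - 424) - 192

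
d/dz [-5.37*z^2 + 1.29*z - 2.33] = 1.29 - 10.74*z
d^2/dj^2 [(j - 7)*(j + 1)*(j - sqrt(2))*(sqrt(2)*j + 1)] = 12*sqrt(2)*j^2 - 36*sqrt(2)*j - 6*j - 16*sqrt(2) + 12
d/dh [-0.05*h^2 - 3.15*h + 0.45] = -0.1*h - 3.15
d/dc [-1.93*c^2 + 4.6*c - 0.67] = 4.6 - 3.86*c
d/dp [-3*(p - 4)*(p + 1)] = 9 - 6*p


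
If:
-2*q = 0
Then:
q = 0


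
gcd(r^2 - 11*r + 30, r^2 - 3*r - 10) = r - 5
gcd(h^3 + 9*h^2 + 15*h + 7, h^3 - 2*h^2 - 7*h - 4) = h^2 + 2*h + 1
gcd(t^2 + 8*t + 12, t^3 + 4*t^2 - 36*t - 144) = t + 6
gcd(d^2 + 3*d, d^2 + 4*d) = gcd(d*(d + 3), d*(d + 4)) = d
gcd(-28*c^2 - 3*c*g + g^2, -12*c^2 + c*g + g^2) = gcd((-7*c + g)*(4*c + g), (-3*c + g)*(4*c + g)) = 4*c + g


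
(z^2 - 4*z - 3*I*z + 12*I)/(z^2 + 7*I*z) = (z^2 - 4*z - 3*I*z + 12*I)/(z*(z + 7*I))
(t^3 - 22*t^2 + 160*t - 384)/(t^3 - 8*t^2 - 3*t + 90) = (t^2 - 16*t + 64)/(t^2 - 2*t - 15)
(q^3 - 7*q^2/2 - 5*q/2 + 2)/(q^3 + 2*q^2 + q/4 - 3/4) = 2*(q - 4)/(2*q + 3)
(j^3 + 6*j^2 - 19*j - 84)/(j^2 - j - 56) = (j^2 - j - 12)/(j - 8)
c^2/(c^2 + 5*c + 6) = c^2/(c^2 + 5*c + 6)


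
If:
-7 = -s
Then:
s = 7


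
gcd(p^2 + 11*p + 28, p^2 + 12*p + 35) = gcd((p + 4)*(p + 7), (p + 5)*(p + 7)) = p + 7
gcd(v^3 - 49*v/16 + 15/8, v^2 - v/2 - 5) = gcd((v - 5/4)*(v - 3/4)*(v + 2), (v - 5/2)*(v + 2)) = v + 2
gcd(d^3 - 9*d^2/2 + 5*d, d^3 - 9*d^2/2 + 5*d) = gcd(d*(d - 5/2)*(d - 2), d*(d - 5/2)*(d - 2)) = d^3 - 9*d^2/2 + 5*d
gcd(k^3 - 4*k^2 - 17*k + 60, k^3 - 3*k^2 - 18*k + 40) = k^2 - k - 20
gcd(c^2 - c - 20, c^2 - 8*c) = 1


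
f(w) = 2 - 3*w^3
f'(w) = -9*w^2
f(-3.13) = 93.99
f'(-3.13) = -88.17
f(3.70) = -149.96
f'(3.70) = -123.21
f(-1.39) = 10.06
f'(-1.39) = -17.39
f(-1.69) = 16.48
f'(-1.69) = -25.70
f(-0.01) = 2.00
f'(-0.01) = -0.00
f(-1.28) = 8.29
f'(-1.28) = -14.75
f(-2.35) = 40.93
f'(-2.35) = -49.70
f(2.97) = -76.59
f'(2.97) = -79.39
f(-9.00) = 2189.00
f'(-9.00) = -729.00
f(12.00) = -5182.00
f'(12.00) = -1296.00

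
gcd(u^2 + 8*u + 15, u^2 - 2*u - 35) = u + 5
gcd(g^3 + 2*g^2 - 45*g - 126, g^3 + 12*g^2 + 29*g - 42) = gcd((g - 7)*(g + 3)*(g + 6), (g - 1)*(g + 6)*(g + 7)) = g + 6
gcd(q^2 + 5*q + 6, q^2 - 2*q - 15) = q + 3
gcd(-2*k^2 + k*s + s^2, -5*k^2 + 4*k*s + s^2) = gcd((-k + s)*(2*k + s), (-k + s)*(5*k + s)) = -k + s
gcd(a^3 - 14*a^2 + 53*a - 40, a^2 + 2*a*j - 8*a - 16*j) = a - 8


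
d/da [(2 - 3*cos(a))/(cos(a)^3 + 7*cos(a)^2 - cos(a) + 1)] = (-6*cos(a)^3 - 15*cos(a)^2 + 28*cos(a) + 1)*sin(a)/(sin(a)^2*cos(a) + 7*sin(a)^2 - 8)^2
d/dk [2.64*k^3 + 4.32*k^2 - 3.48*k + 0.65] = 7.92*k^2 + 8.64*k - 3.48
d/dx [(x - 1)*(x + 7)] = 2*x + 6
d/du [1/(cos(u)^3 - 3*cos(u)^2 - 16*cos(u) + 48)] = (3*cos(u)^2 - 6*cos(u) - 16)*sin(u)/(cos(u)^3 - 3*cos(u)^2 - 16*cos(u) + 48)^2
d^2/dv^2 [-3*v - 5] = 0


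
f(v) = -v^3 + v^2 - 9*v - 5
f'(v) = -3*v^2 + 2*v - 9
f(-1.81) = 20.50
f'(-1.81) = -22.45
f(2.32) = -32.98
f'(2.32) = -20.51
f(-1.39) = 12.13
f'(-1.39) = -17.58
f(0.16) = -6.42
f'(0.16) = -8.76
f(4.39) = -109.84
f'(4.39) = -58.04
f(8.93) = -717.75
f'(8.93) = -230.37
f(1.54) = -20.14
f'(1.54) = -13.03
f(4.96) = -147.06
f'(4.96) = -72.88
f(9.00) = -734.00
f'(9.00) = -234.00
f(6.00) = -239.00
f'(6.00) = -105.00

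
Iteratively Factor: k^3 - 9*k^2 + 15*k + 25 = (k - 5)*(k^2 - 4*k - 5) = (k - 5)^2*(k + 1)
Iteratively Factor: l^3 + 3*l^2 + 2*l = (l + 1)*(l^2 + 2*l) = (l + 1)*(l + 2)*(l)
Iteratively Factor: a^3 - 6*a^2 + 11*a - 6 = (a - 2)*(a^2 - 4*a + 3) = (a - 2)*(a - 1)*(a - 3)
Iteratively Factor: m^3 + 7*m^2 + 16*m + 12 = (m + 2)*(m^2 + 5*m + 6) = (m + 2)*(m + 3)*(m + 2)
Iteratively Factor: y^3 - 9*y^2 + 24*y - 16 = (y - 4)*(y^2 - 5*y + 4) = (y - 4)*(y - 1)*(y - 4)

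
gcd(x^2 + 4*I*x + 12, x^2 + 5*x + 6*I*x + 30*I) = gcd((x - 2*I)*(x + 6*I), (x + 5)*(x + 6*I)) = x + 6*I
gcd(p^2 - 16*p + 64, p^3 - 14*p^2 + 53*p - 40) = p - 8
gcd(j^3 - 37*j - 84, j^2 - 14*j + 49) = j - 7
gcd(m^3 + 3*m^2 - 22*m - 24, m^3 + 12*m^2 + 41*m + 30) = m^2 + 7*m + 6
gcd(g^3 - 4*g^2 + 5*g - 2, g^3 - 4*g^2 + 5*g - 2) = g^3 - 4*g^2 + 5*g - 2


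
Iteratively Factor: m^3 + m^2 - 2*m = (m - 1)*(m^2 + 2*m) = (m - 1)*(m + 2)*(m)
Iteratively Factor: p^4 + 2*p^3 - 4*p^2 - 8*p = (p + 2)*(p^3 - 4*p) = (p + 2)^2*(p^2 - 2*p) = (p - 2)*(p + 2)^2*(p)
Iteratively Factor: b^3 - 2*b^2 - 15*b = (b - 5)*(b^2 + 3*b) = b*(b - 5)*(b + 3)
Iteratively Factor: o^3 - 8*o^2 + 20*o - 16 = (o - 4)*(o^2 - 4*o + 4) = (o - 4)*(o - 2)*(o - 2)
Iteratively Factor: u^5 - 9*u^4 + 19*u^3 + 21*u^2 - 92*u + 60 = (u - 1)*(u^4 - 8*u^3 + 11*u^2 + 32*u - 60) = (u - 5)*(u - 1)*(u^3 - 3*u^2 - 4*u + 12) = (u - 5)*(u - 2)*(u - 1)*(u^2 - u - 6) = (u - 5)*(u - 3)*(u - 2)*(u - 1)*(u + 2)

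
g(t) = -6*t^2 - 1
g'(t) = -12*t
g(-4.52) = -123.58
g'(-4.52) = 54.24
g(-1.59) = -16.17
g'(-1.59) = 19.08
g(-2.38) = -34.99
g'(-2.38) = 28.56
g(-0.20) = -1.24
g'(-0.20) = 2.40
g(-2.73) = -45.72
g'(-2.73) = 32.76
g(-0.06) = -1.02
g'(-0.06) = 0.72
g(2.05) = -26.22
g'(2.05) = -24.60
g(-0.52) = -2.62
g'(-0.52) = 6.24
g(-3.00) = -55.00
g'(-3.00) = 36.00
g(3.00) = -55.00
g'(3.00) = -36.00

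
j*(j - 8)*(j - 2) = j^3 - 10*j^2 + 16*j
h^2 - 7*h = h*(h - 7)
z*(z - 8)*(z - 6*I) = z^3 - 8*z^2 - 6*I*z^2 + 48*I*z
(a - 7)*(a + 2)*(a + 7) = a^3 + 2*a^2 - 49*a - 98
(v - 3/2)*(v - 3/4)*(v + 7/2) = v^3 + 5*v^2/4 - 27*v/4 + 63/16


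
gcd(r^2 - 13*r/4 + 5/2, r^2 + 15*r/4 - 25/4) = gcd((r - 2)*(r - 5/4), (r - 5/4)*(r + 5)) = r - 5/4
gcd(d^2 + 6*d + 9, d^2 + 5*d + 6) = d + 3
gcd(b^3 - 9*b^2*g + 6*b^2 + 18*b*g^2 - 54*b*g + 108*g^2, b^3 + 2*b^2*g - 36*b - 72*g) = b + 6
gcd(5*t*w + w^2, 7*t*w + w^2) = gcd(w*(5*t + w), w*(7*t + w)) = w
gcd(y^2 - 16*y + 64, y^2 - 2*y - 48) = y - 8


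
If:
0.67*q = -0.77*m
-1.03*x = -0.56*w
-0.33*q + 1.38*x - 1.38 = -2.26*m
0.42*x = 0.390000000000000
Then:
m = 0.04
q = -0.04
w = 1.71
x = 0.93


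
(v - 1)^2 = v^2 - 2*v + 1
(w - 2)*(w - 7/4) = w^2 - 15*w/4 + 7/2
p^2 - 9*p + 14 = (p - 7)*(p - 2)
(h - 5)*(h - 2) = h^2 - 7*h + 10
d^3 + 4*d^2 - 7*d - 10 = (d - 2)*(d + 1)*(d + 5)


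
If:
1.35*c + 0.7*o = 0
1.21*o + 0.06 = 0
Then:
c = 0.03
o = -0.05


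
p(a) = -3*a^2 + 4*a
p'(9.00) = -50.00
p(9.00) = -207.00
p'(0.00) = 4.00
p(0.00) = 0.00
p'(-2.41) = 18.46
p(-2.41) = -27.06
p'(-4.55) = 31.30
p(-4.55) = -80.31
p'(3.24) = -15.44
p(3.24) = -18.53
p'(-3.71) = 26.26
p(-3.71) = -56.13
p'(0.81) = -0.86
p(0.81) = 1.27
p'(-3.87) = 27.22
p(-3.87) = -60.41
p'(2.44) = -10.64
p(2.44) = -8.10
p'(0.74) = -0.44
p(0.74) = 1.32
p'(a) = 4 - 6*a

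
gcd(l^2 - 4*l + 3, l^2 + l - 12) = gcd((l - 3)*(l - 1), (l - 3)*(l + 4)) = l - 3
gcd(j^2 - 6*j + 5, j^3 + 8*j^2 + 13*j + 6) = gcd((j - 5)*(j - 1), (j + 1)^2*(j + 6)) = 1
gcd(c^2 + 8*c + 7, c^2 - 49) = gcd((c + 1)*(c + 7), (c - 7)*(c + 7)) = c + 7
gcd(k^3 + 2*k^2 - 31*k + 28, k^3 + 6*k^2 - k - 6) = k - 1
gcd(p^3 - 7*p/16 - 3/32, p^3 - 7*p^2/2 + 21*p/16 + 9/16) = p^2 - p/2 - 3/16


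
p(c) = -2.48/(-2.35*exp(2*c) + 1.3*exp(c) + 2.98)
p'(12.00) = 0.00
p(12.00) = 0.00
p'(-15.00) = 0.00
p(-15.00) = -0.83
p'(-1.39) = 0.01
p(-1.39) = -0.79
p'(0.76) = -1.87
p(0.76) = 0.50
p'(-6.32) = 0.00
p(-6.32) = -0.83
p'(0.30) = -82.35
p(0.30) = -5.48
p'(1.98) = -0.05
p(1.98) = 0.02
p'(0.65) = -3.68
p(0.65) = 0.79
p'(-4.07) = 0.01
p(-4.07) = -0.83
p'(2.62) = -0.01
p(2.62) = 0.01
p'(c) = -2.48*(4.7*exp(2*c) - 1.3*exp(c))/(-2.35*exp(2*c) + 1.3*exp(c) + 2.98)^2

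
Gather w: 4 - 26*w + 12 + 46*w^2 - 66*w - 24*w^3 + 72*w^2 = -24*w^3 + 118*w^2 - 92*w + 16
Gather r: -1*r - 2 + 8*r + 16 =7*r + 14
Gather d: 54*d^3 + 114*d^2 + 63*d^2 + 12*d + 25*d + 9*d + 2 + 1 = 54*d^3 + 177*d^2 + 46*d + 3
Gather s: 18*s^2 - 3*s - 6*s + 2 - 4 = 18*s^2 - 9*s - 2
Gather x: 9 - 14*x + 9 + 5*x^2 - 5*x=5*x^2 - 19*x + 18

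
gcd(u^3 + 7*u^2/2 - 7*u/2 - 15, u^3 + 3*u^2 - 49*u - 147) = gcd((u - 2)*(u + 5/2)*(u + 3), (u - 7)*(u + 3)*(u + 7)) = u + 3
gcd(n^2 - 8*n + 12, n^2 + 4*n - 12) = n - 2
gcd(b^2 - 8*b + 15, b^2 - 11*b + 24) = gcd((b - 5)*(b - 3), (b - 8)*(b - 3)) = b - 3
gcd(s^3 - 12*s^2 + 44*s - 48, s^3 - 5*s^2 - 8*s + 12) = s - 6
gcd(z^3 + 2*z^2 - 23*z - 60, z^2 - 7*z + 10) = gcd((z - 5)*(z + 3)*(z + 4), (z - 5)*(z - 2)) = z - 5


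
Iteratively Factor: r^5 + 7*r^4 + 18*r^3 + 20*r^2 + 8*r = (r)*(r^4 + 7*r^3 + 18*r^2 + 20*r + 8) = r*(r + 2)*(r^3 + 5*r^2 + 8*r + 4) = r*(r + 2)^2*(r^2 + 3*r + 2) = r*(r + 1)*(r + 2)^2*(r + 2)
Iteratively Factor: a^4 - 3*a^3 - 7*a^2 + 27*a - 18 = (a + 3)*(a^3 - 6*a^2 + 11*a - 6) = (a - 3)*(a + 3)*(a^2 - 3*a + 2) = (a - 3)*(a - 1)*(a + 3)*(a - 2)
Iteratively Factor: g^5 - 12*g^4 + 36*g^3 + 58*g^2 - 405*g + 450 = (g - 3)*(g^4 - 9*g^3 + 9*g^2 + 85*g - 150) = (g - 5)*(g - 3)*(g^3 - 4*g^2 - 11*g + 30) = (g - 5)^2*(g - 3)*(g^2 + g - 6) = (g - 5)^2*(g - 3)*(g + 3)*(g - 2)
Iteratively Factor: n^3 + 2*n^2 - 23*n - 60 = (n - 5)*(n^2 + 7*n + 12) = (n - 5)*(n + 3)*(n + 4)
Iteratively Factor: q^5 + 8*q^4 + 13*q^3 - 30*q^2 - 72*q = (q + 4)*(q^4 + 4*q^3 - 3*q^2 - 18*q) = (q + 3)*(q + 4)*(q^3 + q^2 - 6*q) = (q - 2)*(q + 3)*(q + 4)*(q^2 + 3*q) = (q - 2)*(q + 3)^2*(q + 4)*(q)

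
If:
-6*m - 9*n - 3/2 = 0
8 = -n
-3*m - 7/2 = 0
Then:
No Solution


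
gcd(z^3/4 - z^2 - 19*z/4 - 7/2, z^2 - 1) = z + 1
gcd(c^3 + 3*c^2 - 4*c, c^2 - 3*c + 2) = c - 1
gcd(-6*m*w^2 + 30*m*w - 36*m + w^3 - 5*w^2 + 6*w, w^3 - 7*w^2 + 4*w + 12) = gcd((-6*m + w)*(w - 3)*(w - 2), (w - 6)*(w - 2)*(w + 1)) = w - 2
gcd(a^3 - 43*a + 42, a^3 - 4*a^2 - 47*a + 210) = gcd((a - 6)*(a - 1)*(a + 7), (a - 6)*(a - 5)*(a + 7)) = a^2 + a - 42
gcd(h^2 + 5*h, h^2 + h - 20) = h + 5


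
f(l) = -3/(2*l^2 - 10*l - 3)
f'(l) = -3*(10 - 4*l)/(2*l^2 - 10*l - 3)^2 = 6*(2*l - 5)/(-2*l^2 + 10*l + 3)^2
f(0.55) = 0.38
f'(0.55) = -0.38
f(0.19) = 0.62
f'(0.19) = -1.19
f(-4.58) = -0.04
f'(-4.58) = -0.01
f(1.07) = 0.26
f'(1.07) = -0.13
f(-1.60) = -0.17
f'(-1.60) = -0.15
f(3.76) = 0.24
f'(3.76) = 0.10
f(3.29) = 0.21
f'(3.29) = 0.05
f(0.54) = 0.38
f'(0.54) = -0.38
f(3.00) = 0.20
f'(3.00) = 0.03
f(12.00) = -0.02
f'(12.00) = 0.00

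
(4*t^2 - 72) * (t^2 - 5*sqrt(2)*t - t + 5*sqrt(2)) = 4*t^4 - 20*sqrt(2)*t^3 - 4*t^3 - 72*t^2 + 20*sqrt(2)*t^2 + 72*t + 360*sqrt(2)*t - 360*sqrt(2)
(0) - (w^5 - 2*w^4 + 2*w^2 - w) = -w^5 + 2*w^4 - 2*w^2 + w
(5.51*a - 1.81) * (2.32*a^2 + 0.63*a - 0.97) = 12.7832*a^3 - 0.7279*a^2 - 6.485*a + 1.7557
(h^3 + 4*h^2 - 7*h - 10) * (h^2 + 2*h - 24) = h^5 + 6*h^4 - 23*h^3 - 120*h^2 + 148*h + 240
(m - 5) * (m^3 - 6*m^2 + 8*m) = m^4 - 11*m^3 + 38*m^2 - 40*m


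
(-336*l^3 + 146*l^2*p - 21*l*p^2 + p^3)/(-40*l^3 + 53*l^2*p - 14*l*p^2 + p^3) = (42*l^2 - 13*l*p + p^2)/(5*l^2 - 6*l*p + p^2)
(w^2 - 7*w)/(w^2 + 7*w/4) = 4*(w - 7)/(4*w + 7)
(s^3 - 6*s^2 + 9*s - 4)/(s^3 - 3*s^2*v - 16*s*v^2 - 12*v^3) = (-s^3 + 6*s^2 - 9*s + 4)/(-s^3 + 3*s^2*v + 16*s*v^2 + 12*v^3)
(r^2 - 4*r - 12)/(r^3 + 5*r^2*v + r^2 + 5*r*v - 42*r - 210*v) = (r + 2)/(r^2 + 5*r*v + 7*r + 35*v)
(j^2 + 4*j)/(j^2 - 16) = j/(j - 4)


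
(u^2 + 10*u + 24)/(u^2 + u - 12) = (u + 6)/(u - 3)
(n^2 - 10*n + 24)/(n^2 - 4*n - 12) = (n - 4)/(n + 2)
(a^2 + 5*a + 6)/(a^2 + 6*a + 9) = (a + 2)/(a + 3)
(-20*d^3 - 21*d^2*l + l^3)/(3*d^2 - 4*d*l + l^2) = (-20*d^3 - 21*d^2*l + l^3)/(3*d^2 - 4*d*l + l^2)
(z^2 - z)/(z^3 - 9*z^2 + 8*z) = 1/(z - 8)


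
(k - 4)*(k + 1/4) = k^2 - 15*k/4 - 1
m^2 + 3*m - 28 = (m - 4)*(m + 7)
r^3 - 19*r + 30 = (r - 3)*(r - 2)*(r + 5)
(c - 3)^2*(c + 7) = c^3 + c^2 - 33*c + 63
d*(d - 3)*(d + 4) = d^3 + d^2 - 12*d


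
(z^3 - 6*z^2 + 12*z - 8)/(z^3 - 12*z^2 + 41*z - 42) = (z^2 - 4*z + 4)/(z^2 - 10*z + 21)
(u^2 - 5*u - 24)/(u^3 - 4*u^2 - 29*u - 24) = 1/(u + 1)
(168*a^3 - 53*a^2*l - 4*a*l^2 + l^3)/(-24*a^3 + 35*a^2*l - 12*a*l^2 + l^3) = (-7*a - l)/(a - l)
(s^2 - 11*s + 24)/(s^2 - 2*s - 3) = (s - 8)/(s + 1)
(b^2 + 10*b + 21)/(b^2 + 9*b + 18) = (b + 7)/(b + 6)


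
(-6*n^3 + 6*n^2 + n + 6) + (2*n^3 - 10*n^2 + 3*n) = -4*n^3 - 4*n^2 + 4*n + 6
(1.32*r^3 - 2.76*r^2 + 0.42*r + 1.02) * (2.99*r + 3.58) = 3.9468*r^4 - 3.5268*r^3 - 8.625*r^2 + 4.5534*r + 3.6516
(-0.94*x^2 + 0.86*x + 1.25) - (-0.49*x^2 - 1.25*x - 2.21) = -0.45*x^2 + 2.11*x + 3.46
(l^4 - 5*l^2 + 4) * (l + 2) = l^5 + 2*l^4 - 5*l^3 - 10*l^2 + 4*l + 8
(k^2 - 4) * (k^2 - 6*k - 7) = k^4 - 6*k^3 - 11*k^2 + 24*k + 28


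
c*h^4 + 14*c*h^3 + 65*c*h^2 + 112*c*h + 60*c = (h + 2)*(h + 5)*(h + 6)*(c*h + c)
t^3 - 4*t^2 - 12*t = t*(t - 6)*(t + 2)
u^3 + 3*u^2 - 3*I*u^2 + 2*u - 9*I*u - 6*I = (u + 1)*(u + 2)*(u - 3*I)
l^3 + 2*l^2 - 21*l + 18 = (l - 3)*(l - 1)*(l + 6)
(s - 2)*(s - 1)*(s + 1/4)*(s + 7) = s^4 + 17*s^3/4 - 18*s^2 + 37*s/4 + 7/2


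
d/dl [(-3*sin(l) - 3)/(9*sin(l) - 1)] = 30*cos(l)/(9*sin(l) - 1)^2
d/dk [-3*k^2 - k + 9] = -6*k - 1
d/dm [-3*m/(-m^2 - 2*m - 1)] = 3*(1 - m)/(m^3 + 3*m^2 + 3*m + 1)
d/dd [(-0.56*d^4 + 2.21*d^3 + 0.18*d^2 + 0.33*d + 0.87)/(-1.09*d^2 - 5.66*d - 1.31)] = (1.2208*d^5 + 7.0999*d^4 - 22.0828*d^3 - 9.3444*d^2 + 1.425*d + 4.4919)/(1.1881*d^4 + 12.3388*d^3 + 34.8914*d^2 + 14.8292*d + 1.7161)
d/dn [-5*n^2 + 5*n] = 5 - 10*n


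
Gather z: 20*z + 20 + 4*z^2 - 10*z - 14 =4*z^2 + 10*z + 6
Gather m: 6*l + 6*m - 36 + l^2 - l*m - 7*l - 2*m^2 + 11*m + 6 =l^2 - l - 2*m^2 + m*(17 - l) - 30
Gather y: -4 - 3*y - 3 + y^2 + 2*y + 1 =y^2 - y - 6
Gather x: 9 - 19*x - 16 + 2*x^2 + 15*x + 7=2*x^2 - 4*x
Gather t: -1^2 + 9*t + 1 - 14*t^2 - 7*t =-14*t^2 + 2*t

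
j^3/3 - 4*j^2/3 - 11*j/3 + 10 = (j/3 + 1)*(j - 5)*(j - 2)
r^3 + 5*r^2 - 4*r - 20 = (r - 2)*(r + 2)*(r + 5)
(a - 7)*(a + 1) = a^2 - 6*a - 7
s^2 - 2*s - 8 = (s - 4)*(s + 2)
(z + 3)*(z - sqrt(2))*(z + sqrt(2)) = z^3 + 3*z^2 - 2*z - 6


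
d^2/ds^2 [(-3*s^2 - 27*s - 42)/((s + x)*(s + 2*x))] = 6*(3*s^3*x - 9*s^3 + 6*s^2*x^2 - 42*s^2 + 54*s*x^2 - 126*s*x - 4*x^4 + 54*x^3 - 98*x^2)/(s^6 + 9*s^5*x + 33*s^4*x^2 + 63*s^3*x^3 + 66*s^2*x^4 + 36*s*x^5 + 8*x^6)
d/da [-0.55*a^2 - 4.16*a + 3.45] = -1.1*a - 4.16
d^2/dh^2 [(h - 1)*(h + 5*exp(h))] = 5*h*exp(h) + 5*exp(h) + 2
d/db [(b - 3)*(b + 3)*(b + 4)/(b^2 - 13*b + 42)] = (b^4 - 26*b^3 + 83*b^2 + 408*b - 846)/(b^4 - 26*b^3 + 253*b^2 - 1092*b + 1764)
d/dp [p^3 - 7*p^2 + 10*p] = 3*p^2 - 14*p + 10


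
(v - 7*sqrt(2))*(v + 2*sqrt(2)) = v^2 - 5*sqrt(2)*v - 28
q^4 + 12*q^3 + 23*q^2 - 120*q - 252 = (q - 3)*(q + 2)*(q + 6)*(q + 7)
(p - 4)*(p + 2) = p^2 - 2*p - 8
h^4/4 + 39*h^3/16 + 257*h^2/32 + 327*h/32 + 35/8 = (h/4 + 1)*(h + 1)*(h + 5/4)*(h + 7/2)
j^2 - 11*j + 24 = (j - 8)*(j - 3)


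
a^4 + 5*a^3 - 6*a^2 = a^2*(a - 1)*(a + 6)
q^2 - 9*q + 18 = (q - 6)*(q - 3)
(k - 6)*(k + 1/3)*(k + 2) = k^3 - 11*k^2/3 - 40*k/3 - 4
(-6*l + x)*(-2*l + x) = 12*l^2 - 8*l*x + x^2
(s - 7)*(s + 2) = s^2 - 5*s - 14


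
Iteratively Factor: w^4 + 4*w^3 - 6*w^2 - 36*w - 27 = (w - 3)*(w^3 + 7*w^2 + 15*w + 9) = (w - 3)*(w + 1)*(w^2 + 6*w + 9) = (w - 3)*(w + 1)*(w + 3)*(w + 3)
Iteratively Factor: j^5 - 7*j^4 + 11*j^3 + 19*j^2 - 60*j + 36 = (j - 1)*(j^4 - 6*j^3 + 5*j^2 + 24*j - 36) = (j - 1)*(j + 2)*(j^3 - 8*j^2 + 21*j - 18) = (j - 2)*(j - 1)*(j + 2)*(j^2 - 6*j + 9) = (j - 3)*(j - 2)*(j - 1)*(j + 2)*(j - 3)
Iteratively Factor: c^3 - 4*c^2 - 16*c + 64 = (c + 4)*(c^2 - 8*c + 16) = (c - 4)*(c + 4)*(c - 4)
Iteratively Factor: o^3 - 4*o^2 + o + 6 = (o + 1)*(o^2 - 5*o + 6) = (o - 2)*(o + 1)*(o - 3)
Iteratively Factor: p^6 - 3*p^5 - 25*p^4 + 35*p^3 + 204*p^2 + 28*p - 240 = (p - 1)*(p^5 - 2*p^4 - 27*p^3 + 8*p^2 + 212*p + 240) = (p - 1)*(p + 2)*(p^4 - 4*p^3 - 19*p^2 + 46*p + 120) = (p - 5)*(p - 1)*(p + 2)*(p^3 + p^2 - 14*p - 24) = (p - 5)*(p - 1)*(p + 2)^2*(p^2 - p - 12) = (p - 5)*(p - 4)*(p - 1)*(p + 2)^2*(p + 3)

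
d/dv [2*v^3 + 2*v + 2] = 6*v^2 + 2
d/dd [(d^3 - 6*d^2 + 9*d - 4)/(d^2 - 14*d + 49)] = (d^3 - 21*d^2 + 75*d - 55)/(d^3 - 21*d^2 + 147*d - 343)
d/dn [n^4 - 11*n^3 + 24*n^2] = n*(4*n^2 - 33*n + 48)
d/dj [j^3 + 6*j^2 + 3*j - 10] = 3*j^2 + 12*j + 3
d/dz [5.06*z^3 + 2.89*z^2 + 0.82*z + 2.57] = 15.18*z^2 + 5.78*z + 0.82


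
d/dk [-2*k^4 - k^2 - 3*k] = -8*k^3 - 2*k - 3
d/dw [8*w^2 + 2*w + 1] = 16*w + 2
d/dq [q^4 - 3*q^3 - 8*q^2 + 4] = q*(4*q^2 - 9*q - 16)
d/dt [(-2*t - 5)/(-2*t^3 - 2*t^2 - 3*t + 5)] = (4*t^3 + 4*t^2 + 6*t - (2*t + 5)*(6*t^2 + 4*t + 3) - 10)/(2*t^3 + 2*t^2 + 3*t - 5)^2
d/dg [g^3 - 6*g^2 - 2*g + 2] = 3*g^2 - 12*g - 2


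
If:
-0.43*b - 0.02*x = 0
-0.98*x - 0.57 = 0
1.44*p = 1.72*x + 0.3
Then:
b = 0.03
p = -0.49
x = -0.58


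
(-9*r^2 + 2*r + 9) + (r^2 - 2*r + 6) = 15 - 8*r^2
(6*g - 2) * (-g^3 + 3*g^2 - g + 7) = -6*g^4 + 20*g^3 - 12*g^2 + 44*g - 14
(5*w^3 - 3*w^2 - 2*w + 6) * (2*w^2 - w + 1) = 10*w^5 - 11*w^4 + 4*w^3 + 11*w^2 - 8*w + 6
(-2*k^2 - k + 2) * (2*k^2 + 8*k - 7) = -4*k^4 - 18*k^3 + 10*k^2 + 23*k - 14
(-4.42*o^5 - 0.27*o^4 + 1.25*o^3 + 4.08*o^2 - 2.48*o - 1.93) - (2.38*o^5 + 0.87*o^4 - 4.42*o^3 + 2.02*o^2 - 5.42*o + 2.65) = -6.8*o^5 - 1.14*o^4 + 5.67*o^3 + 2.06*o^2 + 2.94*o - 4.58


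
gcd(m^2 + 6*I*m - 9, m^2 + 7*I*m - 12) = m + 3*I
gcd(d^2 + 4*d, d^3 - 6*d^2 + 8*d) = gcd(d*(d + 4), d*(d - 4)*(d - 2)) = d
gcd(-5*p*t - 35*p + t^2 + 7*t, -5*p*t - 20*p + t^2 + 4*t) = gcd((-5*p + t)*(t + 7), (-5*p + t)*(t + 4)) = 5*p - t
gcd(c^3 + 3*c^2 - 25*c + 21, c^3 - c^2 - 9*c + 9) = c^2 - 4*c + 3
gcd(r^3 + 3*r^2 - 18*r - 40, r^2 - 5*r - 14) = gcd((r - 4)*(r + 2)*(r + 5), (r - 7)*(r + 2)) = r + 2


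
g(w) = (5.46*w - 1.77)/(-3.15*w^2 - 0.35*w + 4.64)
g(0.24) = -0.11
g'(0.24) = 1.20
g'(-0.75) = 4.36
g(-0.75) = -1.87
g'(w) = (5.46*w - 1.77)*(6.3*w + 0.35)/(-3.15*w^2 - 0.35*w + 4.64)^2 + 5.46/(-3.15*w^2 - 0.35*w + 4.64) = (17.199*w^2 - 11.151*w + 24.7149)/(9.9225*w^4 + 2.205*w^3 - 29.1095*w^2 - 3.248*w + 21.5296)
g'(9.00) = 0.02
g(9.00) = -0.19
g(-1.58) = 3.89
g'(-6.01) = 0.06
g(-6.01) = 0.32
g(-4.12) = 0.51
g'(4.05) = 0.11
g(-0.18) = -0.60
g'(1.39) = 11.36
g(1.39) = -3.01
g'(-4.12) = 0.16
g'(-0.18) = 1.29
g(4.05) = -0.42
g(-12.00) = 0.15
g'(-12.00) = 0.01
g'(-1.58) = 11.96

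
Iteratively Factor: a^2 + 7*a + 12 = (a + 4)*(a + 3)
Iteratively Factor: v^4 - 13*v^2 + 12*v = (v)*(v^3 - 13*v + 12) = v*(v + 4)*(v^2 - 4*v + 3) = v*(v - 1)*(v + 4)*(v - 3)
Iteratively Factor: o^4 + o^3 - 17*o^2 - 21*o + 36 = (o - 1)*(o^3 + 2*o^2 - 15*o - 36) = (o - 1)*(o + 3)*(o^2 - o - 12) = (o - 1)*(o + 3)^2*(o - 4)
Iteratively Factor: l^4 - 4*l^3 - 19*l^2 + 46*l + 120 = (l + 2)*(l^3 - 6*l^2 - 7*l + 60) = (l - 4)*(l + 2)*(l^2 - 2*l - 15) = (l - 5)*(l - 4)*(l + 2)*(l + 3)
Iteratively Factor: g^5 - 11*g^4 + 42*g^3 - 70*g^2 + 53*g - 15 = (g - 1)*(g^4 - 10*g^3 + 32*g^2 - 38*g + 15) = (g - 5)*(g - 1)*(g^3 - 5*g^2 + 7*g - 3) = (g - 5)*(g - 3)*(g - 1)*(g^2 - 2*g + 1) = (g - 5)*(g - 3)*(g - 1)^2*(g - 1)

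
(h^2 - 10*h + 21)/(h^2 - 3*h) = (h - 7)/h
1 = 1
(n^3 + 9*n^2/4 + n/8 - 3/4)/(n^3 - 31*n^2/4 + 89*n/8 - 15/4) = (4*n^2 + 11*n + 6)/(4*n^2 - 29*n + 30)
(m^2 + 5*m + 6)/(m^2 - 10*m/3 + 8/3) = 3*(m^2 + 5*m + 6)/(3*m^2 - 10*m + 8)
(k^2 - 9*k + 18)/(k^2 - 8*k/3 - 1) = 3*(k - 6)/(3*k + 1)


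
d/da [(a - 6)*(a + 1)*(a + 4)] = 3*a^2 - 2*a - 26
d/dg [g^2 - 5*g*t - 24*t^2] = 2*g - 5*t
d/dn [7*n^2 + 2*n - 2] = 14*n + 2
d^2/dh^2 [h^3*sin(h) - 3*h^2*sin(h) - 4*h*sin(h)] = -h^3*sin(h) + 3*h^2*sin(h) + 6*h^2*cos(h) + 10*h*sin(h) - 12*h*cos(h) - 6*sin(h) - 8*cos(h)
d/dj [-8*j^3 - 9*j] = -24*j^2 - 9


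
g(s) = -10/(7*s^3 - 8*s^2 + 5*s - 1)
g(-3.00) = 0.04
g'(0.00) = 50.00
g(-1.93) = 0.11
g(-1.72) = 0.15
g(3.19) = -0.06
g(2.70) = -0.11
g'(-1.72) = 0.20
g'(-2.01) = 0.12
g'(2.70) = 0.14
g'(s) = -10*(-21*s^2 + 16*s - 5)/(7*s^3 - 8*s^2 + 5*s - 1)^2 = 10*(21*s^2 - 16*s + 5)/(7*s^3 - 8*s^2 + 5*s - 1)^2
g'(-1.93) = 0.14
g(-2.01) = 0.10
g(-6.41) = 0.00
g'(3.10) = 0.07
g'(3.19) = 0.06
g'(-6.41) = 0.00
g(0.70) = -10.19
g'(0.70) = 42.50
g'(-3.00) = 0.03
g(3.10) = -0.07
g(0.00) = 10.00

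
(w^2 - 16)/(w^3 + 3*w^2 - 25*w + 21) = (w^2 - 16)/(w^3 + 3*w^2 - 25*w + 21)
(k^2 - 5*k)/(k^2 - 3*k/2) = 2*(k - 5)/(2*k - 3)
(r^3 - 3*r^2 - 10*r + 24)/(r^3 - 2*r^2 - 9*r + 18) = (r - 4)/(r - 3)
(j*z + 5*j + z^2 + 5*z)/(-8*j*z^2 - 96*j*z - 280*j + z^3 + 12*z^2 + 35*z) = (j + z)/(-8*j*z - 56*j + z^2 + 7*z)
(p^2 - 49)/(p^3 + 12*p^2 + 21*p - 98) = (p - 7)/(p^2 + 5*p - 14)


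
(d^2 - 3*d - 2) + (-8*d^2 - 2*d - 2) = -7*d^2 - 5*d - 4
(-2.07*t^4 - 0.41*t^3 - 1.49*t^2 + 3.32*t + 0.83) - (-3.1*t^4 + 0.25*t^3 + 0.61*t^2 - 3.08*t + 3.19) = 1.03*t^4 - 0.66*t^3 - 2.1*t^2 + 6.4*t - 2.36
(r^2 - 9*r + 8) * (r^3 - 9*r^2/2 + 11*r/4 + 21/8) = r^5 - 27*r^4/2 + 205*r^3/4 - 465*r^2/8 - 13*r/8 + 21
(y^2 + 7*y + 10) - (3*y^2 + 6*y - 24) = -2*y^2 + y + 34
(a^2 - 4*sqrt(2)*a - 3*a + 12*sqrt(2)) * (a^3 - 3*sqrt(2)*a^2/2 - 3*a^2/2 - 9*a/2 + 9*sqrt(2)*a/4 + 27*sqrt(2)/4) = a^5 - 11*sqrt(2)*a^4/2 - 9*a^4/2 + 12*a^3 + 99*sqrt(2)*a^3/4 - 81*a^2/2 - 297*sqrt(2)*a/4 + 162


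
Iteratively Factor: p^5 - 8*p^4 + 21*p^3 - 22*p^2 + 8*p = (p - 1)*(p^4 - 7*p^3 + 14*p^2 - 8*p) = (p - 1)^2*(p^3 - 6*p^2 + 8*p) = (p - 4)*(p - 1)^2*(p^2 - 2*p) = p*(p - 4)*(p - 1)^2*(p - 2)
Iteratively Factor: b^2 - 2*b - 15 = (b + 3)*(b - 5)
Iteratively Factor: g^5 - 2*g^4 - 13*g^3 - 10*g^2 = (g)*(g^4 - 2*g^3 - 13*g^2 - 10*g) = g*(g + 2)*(g^3 - 4*g^2 - 5*g) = g*(g - 5)*(g + 2)*(g^2 + g) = g*(g - 5)*(g + 1)*(g + 2)*(g)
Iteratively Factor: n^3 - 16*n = (n - 4)*(n^2 + 4*n) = (n - 4)*(n + 4)*(n)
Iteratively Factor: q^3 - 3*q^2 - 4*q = (q - 4)*(q^2 + q) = q*(q - 4)*(q + 1)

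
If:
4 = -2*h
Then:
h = -2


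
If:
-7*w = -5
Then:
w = 5/7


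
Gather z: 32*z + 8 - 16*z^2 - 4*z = -16*z^2 + 28*z + 8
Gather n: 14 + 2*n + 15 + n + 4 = 3*n + 33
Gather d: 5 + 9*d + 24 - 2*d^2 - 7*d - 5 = -2*d^2 + 2*d + 24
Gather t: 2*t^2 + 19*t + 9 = 2*t^2 + 19*t + 9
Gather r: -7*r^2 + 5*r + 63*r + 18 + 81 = -7*r^2 + 68*r + 99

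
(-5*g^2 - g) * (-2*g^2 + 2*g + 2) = 10*g^4 - 8*g^3 - 12*g^2 - 2*g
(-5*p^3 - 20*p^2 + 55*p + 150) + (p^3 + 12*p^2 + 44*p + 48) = -4*p^3 - 8*p^2 + 99*p + 198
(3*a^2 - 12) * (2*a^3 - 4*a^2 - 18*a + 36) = 6*a^5 - 12*a^4 - 78*a^3 + 156*a^2 + 216*a - 432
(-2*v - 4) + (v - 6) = -v - 10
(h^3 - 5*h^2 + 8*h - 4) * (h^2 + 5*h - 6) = h^5 - 23*h^3 + 66*h^2 - 68*h + 24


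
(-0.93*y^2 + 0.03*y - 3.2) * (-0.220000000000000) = 0.2046*y^2 - 0.0066*y + 0.704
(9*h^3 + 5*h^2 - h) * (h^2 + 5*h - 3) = 9*h^5 + 50*h^4 - 3*h^3 - 20*h^2 + 3*h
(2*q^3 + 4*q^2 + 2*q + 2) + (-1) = 2*q^3 + 4*q^2 + 2*q + 1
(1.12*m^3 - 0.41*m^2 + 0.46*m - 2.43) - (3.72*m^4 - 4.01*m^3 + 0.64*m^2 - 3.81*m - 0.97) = -3.72*m^4 + 5.13*m^3 - 1.05*m^2 + 4.27*m - 1.46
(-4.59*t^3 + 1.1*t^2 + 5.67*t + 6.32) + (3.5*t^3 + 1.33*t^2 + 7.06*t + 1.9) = -1.09*t^3 + 2.43*t^2 + 12.73*t + 8.22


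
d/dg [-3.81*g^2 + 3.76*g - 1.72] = 3.76 - 7.62*g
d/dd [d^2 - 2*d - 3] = 2*d - 2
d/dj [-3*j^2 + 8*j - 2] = 8 - 6*j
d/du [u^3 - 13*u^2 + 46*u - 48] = 3*u^2 - 26*u + 46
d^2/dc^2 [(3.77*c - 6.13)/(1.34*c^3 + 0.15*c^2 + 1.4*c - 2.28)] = (40.616472*c^5 - 127.537716*c^4 - 33.68947*c^3 + 68.390418*c^2 - 112.358016*c - 4.15484)/(2.406104*c^9 + 0.80802*c^8 + 7.63197*c^7 - 10.590129*c^6 + 5.22402*c^5 - 24.93558*c^4 + 20.768768*c^3 - 11.06712*c^2 + 21.83328*c - 11.852352)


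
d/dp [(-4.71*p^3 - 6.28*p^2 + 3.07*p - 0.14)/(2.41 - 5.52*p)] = (51.9984*p^3 + 0.612299999999998*p^2 - 30.2696*p + 6.6259)/(30.4704*p^2 - 26.6064*p + 5.8081)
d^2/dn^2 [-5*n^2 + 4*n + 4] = -10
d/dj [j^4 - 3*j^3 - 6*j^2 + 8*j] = 4*j^3 - 9*j^2 - 12*j + 8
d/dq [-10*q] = -10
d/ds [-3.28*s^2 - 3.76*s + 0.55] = -6.56*s - 3.76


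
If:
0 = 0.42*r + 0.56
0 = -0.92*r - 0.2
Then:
No Solution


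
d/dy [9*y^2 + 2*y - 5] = 18*y + 2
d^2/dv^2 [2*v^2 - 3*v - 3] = 4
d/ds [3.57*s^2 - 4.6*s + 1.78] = 7.14*s - 4.6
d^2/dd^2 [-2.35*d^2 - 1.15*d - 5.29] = -4.70000000000000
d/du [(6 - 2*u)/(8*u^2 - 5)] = 2*(-8*u^2 + 16*u*(u - 3) + 5)/(8*u^2 - 5)^2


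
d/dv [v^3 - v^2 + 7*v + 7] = 3*v^2 - 2*v + 7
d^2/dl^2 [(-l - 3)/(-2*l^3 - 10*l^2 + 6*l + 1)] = 4*(2*(l + 3)*(3*l^2 + 10*l - 3)^2 + (-3*l^2 - 10*l - (l + 3)*(3*l + 5) + 3)*(2*l^3 + 10*l^2 - 6*l - 1))/(2*l^3 + 10*l^2 - 6*l - 1)^3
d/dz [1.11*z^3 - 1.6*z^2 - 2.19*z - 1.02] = 3.33*z^2 - 3.2*z - 2.19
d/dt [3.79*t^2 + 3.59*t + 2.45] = 7.58*t + 3.59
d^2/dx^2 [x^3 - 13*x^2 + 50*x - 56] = 6*x - 26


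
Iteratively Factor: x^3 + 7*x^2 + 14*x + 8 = (x + 4)*(x^2 + 3*x + 2) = (x + 1)*(x + 4)*(x + 2)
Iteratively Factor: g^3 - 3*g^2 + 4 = (g - 2)*(g^2 - g - 2) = (g - 2)*(g + 1)*(g - 2)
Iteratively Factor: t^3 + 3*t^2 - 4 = (t + 2)*(t^2 + t - 2) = (t - 1)*(t + 2)*(t + 2)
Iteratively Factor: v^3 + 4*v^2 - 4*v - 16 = (v + 4)*(v^2 - 4) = (v + 2)*(v + 4)*(v - 2)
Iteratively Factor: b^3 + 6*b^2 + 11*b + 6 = (b + 1)*(b^2 + 5*b + 6) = (b + 1)*(b + 3)*(b + 2)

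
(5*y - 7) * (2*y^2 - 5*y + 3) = 10*y^3 - 39*y^2 + 50*y - 21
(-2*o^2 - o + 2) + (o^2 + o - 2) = -o^2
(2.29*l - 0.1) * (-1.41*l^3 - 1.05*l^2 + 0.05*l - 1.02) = -3.2289*l^4 - 2.2635*l^3 + 0.2195*l^2 - 2.3408*l + 0.102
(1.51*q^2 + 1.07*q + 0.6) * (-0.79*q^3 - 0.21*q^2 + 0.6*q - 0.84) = -1.1929*q^5 - 1.1624*q^4 + 0.2073*q^3 - 0.7524*q^2 - 0.5388*q - 0.504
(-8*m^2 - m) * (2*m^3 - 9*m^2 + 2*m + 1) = -16*m^5 + 70*m^4 - 7*m^3 - 10*m^2 - m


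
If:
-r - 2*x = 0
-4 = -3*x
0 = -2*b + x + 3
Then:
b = 13/6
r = -8/3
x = 4/3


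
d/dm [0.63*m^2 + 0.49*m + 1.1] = 1.26*m + 0.49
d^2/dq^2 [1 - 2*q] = 0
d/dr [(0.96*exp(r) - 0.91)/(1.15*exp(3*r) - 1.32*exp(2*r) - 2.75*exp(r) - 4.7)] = (-2.208*exp(3*r) + 4.4067*exp(2*r) - 2.4024*exp(r) - 7.0145)*exp(r)/(1.3225*exp(6*r) - 3.036*exp(5*r) - 4.5826*exp(4*r) - 3.55*exp(3*r) + 19.9705*exp(2*r) + 25.85*exp(r) + 22.09)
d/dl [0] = 0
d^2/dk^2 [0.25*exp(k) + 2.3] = 0.25*exp(k)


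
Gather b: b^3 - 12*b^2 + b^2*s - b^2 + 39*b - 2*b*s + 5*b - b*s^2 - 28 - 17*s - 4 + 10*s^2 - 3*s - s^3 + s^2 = b^3 + b^2*(s - 13) + b*(-s^2 - 2*s + 44) - s^3 + 11*s^2 - 20*s - 32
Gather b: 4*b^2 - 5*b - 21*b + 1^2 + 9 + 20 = 4*b^2 - 26*b + 30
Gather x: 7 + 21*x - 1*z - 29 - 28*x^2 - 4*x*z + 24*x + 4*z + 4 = -28*x^2 + x*(45 - 4*z) + 3*z - 18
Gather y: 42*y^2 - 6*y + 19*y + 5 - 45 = 42*y^2 + 13*y - 40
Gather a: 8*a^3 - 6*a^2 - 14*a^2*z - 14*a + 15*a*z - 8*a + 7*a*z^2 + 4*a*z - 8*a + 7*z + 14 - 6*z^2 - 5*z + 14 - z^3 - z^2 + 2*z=8*a^3 + a^2*(-14*z - 6) + a*(7*z^2 + 19*z - 30) - z^3 - 7*z^2 + 4*z + 28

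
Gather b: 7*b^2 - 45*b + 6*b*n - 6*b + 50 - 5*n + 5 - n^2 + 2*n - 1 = 7*b^2 + b*(6*n - 51) - n^2 - 3*n + 54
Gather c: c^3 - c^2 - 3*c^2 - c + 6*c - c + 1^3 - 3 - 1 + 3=c^3 - 4*c^2 + 4*c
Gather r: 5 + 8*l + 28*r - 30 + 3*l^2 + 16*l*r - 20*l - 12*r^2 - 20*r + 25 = 3*l^2 - 12*l - 12*r^2 + r*(16*l + 8)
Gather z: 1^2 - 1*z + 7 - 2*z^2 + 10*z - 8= -2*z^2 + 9*z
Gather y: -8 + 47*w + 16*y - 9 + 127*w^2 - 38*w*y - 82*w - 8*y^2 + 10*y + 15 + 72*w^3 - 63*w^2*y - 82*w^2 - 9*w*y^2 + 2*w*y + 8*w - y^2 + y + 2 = 72*w^3 + 45*w^2 - 27*w + y^2*(-9*w - 9) + y*(-63*w^2 - 36*w + 27)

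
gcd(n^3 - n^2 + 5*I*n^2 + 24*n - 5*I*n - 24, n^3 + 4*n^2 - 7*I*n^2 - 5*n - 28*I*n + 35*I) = n - 1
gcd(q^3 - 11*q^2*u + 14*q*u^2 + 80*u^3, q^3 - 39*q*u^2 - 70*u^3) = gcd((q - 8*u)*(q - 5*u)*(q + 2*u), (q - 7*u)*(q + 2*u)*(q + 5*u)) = q + 2*u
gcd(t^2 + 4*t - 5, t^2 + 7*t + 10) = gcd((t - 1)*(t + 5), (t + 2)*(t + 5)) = t + 5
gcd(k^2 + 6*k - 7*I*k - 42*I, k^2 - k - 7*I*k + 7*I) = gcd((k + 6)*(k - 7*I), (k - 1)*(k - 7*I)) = k - 7*I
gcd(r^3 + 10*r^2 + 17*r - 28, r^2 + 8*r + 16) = r + 4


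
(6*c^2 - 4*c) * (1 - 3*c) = -18*c^3 + 18*c^2 - 4*c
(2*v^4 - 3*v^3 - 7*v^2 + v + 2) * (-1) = -2*v^4 + 3*v^3 + 7*v^2 - v - 2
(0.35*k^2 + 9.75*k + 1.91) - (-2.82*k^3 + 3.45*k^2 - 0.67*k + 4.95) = 2.82*k^3 - 3.1*k^2 + 10.42*k - 3.04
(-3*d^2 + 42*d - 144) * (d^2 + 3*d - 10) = -3*d^4 + 33*d^3 + 12*d^2 - 852*d + 1440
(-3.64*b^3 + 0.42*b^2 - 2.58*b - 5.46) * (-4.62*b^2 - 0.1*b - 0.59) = 16.8168*b^5 - 1.5764*b^4 + 14.0252*b^3 + 25.2354*b^2 + 2.0682*b + 3.2214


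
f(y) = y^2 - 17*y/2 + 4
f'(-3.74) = -15.98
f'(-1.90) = -12.30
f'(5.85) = 3.20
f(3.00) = -12.50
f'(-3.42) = -15.34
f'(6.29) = 4.08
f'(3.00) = -2.50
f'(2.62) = -3.26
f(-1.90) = 23.76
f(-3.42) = 44.77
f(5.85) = -11.50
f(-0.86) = 12.05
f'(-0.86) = -10.22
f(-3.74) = 49.78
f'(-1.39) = -11.28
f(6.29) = -9.90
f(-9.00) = 161.50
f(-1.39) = 17.75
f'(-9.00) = -26.50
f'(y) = 2*y - 17/2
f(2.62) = -11.41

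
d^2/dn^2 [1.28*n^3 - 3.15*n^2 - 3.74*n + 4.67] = 7.68*n - 6.3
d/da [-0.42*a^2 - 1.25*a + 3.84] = -0.84*a - 1.25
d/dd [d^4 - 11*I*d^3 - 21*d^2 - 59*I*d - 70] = 4*d^3 - 33*I*d^2 - 42*d - 59*I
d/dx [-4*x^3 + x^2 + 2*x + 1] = -12*x^2 + 2*x + 2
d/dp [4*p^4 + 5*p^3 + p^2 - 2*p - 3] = 16*p^3 + 15*p^2 + 2*p - 2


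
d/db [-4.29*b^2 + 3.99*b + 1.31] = 3.99 - 8.58*b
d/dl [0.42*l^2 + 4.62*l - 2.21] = 0.84*l + 4.62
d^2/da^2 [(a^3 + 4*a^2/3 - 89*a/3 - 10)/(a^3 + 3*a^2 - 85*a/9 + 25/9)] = 6*(-405*a^6 - 14742*a^5 - 74331*a^4 - 168756*a^3 + 96165*a^2 + 412650*a - 383125)/(729*a^9 + 6561*a^8 - 972*a^7 - 98172*a^6 + 45630*a^5 + 525150*a^4 - 941500*a^3 + 592500*a^2 - 159375*a + 15625)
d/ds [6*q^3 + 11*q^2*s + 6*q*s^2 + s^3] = 11*q^2 + 12*q*s + 3*s^2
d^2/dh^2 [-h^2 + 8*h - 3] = -2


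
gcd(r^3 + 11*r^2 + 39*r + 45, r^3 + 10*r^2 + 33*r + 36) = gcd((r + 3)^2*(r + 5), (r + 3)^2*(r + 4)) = r^2 + 6*r + 9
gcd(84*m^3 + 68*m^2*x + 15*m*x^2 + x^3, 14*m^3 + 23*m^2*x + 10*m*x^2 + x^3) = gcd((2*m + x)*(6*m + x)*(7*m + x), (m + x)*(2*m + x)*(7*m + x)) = 14*m^2 + 9*m*x + x^2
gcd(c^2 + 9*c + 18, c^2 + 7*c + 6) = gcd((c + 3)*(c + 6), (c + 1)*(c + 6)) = c + 6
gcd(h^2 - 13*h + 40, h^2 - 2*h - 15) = h - 5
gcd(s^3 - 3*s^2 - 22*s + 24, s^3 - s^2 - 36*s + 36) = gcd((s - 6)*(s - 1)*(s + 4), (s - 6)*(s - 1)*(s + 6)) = s^2 - 7*s + 6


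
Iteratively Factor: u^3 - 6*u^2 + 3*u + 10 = (u - 5)*(u^2 - u - 2) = (u - 5)*(u + 1)*(u - 2)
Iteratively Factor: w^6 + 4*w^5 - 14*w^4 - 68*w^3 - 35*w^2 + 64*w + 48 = (w + 1)*(w^5 + 3*w^4 - 17*w^3 - 51*w^2 + 16*w + 48) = (w + 1)*(w + 4)*(w^4 - w^3 - 13*w^2 + w + 12) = (w + 1)*(w + 3)*(w + 4)*(w^3 - 4*w^2 - w + 4) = (w - 1)*(w + 1)*(w + 3)*(w + 4)*(w^2 - 3*w - 4) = (w - 4)*(w - 1)*(w + 1)*(w + 3)*(w + 4)*(w + 1)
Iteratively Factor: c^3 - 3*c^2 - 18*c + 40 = (c - 5)*(c^2 + 2*c - 8) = (c - 5)*(c + 4)*(c - 2)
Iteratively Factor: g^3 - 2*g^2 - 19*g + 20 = (g - 1)*(g^2 - g - 20) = (g - 1)*(g + 4)*(g - 5)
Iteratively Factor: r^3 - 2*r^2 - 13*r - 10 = (r + 2)*(r^2 - 4*r - 5) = (r - 5)*(r + 2)*(r + 1)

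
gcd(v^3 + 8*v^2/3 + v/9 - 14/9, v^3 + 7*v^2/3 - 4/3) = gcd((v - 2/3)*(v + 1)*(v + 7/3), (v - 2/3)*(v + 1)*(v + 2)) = v^2 + v/3 - 2/3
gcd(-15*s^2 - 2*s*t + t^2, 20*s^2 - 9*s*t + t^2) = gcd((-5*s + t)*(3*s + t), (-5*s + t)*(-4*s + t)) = 5*s - t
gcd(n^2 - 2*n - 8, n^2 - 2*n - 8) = n^2 - 2*n - 8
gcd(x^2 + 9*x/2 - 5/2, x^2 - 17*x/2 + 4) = x - 1/2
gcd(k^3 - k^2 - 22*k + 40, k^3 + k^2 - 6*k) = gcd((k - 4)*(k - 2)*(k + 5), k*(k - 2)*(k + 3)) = k - 2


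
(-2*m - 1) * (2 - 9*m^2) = 18*m^3 + 9*m^2 - 4*m - 2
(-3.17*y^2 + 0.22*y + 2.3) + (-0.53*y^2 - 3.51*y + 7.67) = -3.7*y^2 - 3.29*y + 9.97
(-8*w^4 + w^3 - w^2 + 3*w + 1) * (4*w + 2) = -32*w^5 - 12*w^4 - 2*w^3 + 10*w^2 + 10*w + 2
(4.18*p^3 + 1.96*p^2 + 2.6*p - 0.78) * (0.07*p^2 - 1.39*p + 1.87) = 0.2926*p^5 - 5.673*p^4 + 5.2742*p^3 - 0.00340000000000007*p^2 + 5.9462*p - 1.4586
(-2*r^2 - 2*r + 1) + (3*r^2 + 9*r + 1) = r^2 + 7*r + 2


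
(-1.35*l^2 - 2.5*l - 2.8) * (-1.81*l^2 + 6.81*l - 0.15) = 2.4435*l^4 - 4.6685*l^3 - 11.7545*l^2 - 18.693*l + 0.42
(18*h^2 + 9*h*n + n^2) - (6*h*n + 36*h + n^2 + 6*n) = 18*h^2 + 3*h*n - 36*h - 6*n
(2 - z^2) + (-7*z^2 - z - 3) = -8*z^2 - z - 1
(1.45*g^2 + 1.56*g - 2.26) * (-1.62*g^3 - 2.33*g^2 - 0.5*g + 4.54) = -2.349*g^5 - 5.9057*g^4 - 0.6986*g^3 + 11.0688*g^2 + 8.2124*g - 10.2604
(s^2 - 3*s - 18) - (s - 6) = s^2 - 4*s - 12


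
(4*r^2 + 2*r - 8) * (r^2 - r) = 4*r^4 - 2*r^3 - 10*r^2 + 8*r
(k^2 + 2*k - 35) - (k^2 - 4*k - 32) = 6*k - 3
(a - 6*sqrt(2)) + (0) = a - 6*sqrt(2)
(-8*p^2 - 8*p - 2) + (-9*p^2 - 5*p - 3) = -17*p^2 - 13*p - 5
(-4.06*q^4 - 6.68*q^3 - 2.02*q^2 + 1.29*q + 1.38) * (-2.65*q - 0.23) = 10.759*q^5 + 18.6358*q^4 + 6.8894*q^3 - 2.9539*q^2 - 3.9537*q - 0.3174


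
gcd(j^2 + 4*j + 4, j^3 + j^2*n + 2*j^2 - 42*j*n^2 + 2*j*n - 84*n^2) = j + 2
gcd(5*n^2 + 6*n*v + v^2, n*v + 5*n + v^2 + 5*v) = n + v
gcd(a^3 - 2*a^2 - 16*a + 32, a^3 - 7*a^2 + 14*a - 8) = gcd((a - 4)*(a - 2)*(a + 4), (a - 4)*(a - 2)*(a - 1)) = a^2 - 6*a + 8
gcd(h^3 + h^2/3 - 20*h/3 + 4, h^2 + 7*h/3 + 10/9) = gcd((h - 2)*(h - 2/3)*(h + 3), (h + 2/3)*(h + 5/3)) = 1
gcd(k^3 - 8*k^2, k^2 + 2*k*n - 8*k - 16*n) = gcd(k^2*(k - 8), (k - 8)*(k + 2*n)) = k - 8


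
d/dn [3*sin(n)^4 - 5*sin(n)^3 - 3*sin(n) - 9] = 3*(4*sin(n)^3 - 5*sin(n)^2 - 1)*cos(n)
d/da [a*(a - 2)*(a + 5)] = 3*a^2 + 6*a - 10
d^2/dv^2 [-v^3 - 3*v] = -6*v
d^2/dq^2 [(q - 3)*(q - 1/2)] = 2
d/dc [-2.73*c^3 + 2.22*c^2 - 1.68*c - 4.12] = -8.19*c^2 + 4.44*c - 1.68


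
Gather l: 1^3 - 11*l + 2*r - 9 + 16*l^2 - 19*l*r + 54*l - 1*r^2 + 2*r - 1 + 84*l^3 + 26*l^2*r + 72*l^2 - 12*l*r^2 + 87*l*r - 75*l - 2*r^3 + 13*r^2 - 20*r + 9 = 84*l^3 + l^2*(26*r + 88) + l*(-12*r^2 + 68*r - 32) - 2*r^3 + 12*r^2 - 16*r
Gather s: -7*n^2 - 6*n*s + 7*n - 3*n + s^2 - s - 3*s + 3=-7*n^2 + 4*n + s^2 + s*(-6*n - 4) + 3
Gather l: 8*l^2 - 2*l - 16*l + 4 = 8*l^2 - 18*l + 4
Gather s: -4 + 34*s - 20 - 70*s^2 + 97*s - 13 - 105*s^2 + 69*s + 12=-175*s^2 + 200*s - 25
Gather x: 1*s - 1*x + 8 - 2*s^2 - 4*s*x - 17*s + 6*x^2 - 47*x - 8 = -2*s^2 - 16*s + 6*x^2 + x*(-4*s - 48)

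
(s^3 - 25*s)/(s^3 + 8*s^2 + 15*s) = (s - 5)/(s + 3)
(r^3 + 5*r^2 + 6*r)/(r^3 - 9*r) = (r + 2)/(r - 3)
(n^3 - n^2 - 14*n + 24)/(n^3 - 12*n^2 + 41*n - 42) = (n + 4)/(n - 7)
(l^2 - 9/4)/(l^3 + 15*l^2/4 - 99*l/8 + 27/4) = 2*(2*l + 3)/(4*l^2 + 21*l - 18)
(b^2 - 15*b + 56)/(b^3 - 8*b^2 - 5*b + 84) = (b - 8)/(b^2 - b - 12)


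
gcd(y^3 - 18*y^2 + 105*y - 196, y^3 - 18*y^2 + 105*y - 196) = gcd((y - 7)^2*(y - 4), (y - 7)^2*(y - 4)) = y^3 - 18*y^2 + 105*y - 196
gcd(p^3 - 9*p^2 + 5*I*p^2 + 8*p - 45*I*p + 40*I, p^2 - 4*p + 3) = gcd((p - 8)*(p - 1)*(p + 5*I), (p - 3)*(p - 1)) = p - 1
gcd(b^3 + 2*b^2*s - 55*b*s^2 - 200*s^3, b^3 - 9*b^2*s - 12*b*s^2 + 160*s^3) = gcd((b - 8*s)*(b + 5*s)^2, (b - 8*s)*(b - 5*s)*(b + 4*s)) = -b + 8*s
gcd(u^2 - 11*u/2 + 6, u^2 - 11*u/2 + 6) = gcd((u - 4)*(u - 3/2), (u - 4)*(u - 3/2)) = u^2 - 11*u/2 + 6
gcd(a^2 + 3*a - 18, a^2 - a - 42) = a + 6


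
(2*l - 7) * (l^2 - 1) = 2*l^3 - 7*l^2 - 2*l + 7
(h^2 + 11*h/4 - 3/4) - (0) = h^2 + 11*h/4 - 3/4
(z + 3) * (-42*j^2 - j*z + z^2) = -42*j^2*z - 126*j^2 - j*z^2 - 3*j*z + z^3 + 3*z^2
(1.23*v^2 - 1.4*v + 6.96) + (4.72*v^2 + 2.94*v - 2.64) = 5.95*v^2 + 1.54*v + 4.32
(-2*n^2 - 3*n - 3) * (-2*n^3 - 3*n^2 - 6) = 4*n^5 + 12*n^4 + 15*n^3 + 21*n^2 + 18*n + 18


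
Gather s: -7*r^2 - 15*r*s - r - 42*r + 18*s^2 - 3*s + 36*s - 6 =-7*r^2 - 43*r + 18*s^2 + s*(33 - 15*r) - 6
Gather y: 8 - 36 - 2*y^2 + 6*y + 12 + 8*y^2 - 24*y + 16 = 6*y^2 - 18*y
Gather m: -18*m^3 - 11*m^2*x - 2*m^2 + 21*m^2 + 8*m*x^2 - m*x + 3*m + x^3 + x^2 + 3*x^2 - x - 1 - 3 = -18*m^3 + m^2*(19 - 11*x) + m*(8*x^2 - x + 3) + x^3 + 4*x^2 - x - 4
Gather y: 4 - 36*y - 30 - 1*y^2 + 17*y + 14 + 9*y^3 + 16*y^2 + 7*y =9*y^3 + 15*y^2 - 12*y - 12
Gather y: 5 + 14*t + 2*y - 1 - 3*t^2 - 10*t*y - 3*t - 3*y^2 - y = -3*t^2 + 11*t - 3*y^2 + y*(1 - 10*t) + 4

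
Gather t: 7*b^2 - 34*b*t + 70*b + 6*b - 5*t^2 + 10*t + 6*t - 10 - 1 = 7*b^2 + 76*b - 5*t^2 + t*(16 - 34*b) - 11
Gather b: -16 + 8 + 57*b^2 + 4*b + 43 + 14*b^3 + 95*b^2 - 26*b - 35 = 14*b^3 + 152*b^2 - 22*b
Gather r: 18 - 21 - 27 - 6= -36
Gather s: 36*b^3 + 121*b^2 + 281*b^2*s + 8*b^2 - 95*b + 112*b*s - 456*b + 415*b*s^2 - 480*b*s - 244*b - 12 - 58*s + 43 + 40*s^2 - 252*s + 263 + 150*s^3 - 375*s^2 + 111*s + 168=36*b^3 + 129*b^2 - 795*b + 150*s^3 + s^2*(415*b - 335) + s*(281*b^2 - 368*b - 199) + 462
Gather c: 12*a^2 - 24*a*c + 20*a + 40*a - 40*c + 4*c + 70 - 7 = 12*a^2 + 60*a + c*(-24*a - 36) + 63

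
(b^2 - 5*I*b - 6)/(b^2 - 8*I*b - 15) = (b - 2*I)/(b - 5*I)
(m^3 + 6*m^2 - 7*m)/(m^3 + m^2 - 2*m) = (m + 7)/(m + 2)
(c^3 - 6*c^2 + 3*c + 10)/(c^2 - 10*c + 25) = (c^2 - c - 2)/(c - 5)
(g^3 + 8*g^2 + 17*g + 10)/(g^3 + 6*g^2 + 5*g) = (g + 2)/g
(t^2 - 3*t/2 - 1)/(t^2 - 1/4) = 2*(t - 2)/(2*t - 1)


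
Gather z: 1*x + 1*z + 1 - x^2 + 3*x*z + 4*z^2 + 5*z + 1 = -x^2 + x + 4*z^2 + z*(3*x + 6) + 2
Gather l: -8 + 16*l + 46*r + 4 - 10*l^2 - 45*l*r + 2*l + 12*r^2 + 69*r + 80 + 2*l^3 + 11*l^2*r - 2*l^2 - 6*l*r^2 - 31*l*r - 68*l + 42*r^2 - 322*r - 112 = 2*l^3 + l^2*(11*r - 12) + l*(-6*r^2 - 76*r - 50) + 54*r^2 - 207*r - 36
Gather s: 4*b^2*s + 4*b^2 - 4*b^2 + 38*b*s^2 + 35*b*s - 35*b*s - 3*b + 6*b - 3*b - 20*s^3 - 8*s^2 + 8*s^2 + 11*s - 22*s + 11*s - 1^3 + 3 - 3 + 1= 4*b^2*s + 38*b*s^2 - 20*s^3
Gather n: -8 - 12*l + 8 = -12*l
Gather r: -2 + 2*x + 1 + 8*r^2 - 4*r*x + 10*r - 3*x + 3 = 8*r^2 + r*(10 - 4*x) - x + 2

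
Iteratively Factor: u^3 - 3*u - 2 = (u - 2)*(u^2 + 2*u + 1) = (u - 2)*(u + 1)*(u + 1)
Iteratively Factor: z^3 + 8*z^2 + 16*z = (z + 4)*(z^2 + 4*z) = (z + 4)^2*(z)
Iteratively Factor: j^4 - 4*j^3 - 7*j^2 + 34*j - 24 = (j - 1)*(j^3 - 3*j^2 - 10*j + 24) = (j - 4)*(j - 1)*(j^2 + j - 6) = (j - 4)*(j - 2)*(j - 1)*(j + 3)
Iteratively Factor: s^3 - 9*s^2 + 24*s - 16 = (s - 1)*(s^2 - 8*s + 16) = (s - 4)*(s - 1)*(s - 4)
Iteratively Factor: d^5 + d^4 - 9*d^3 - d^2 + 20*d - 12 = (d - 1)*(d^4 + 2*d^3 - 7*d^2 - 8*d + 12) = (d - 1)^2*(d^3 + 3*d^2 - 4*d - 12) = (d - 1)^2*(d + 2)*(d^2 + d - 6) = (d - 1)^2*(d + 2)*(d + 3)*(d - 2)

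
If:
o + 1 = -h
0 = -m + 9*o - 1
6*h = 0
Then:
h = 0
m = -10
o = -1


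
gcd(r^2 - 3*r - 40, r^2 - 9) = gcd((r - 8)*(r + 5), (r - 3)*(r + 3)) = 1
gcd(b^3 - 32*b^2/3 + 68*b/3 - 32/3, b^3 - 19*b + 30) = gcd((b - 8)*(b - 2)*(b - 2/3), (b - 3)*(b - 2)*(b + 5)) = b - 2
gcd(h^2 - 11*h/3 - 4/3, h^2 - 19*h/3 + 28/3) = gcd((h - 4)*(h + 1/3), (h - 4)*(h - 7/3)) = h - 4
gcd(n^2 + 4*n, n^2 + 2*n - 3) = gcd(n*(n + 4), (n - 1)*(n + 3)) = 1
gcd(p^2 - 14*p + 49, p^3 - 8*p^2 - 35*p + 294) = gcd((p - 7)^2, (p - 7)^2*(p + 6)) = p^2 - 14*p + 49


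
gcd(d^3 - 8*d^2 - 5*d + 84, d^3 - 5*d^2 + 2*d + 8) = d - 4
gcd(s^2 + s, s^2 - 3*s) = s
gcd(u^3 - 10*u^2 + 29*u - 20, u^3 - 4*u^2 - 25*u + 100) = u^2 - 9*u + 20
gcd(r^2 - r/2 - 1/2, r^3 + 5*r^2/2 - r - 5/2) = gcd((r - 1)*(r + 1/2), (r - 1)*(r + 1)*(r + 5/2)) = r - 1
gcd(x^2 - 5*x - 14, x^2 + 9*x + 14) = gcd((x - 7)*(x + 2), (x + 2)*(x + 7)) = x + 2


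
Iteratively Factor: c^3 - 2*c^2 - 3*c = (c + 1)*(c^2 - 3*c) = c*(c + 1)*(c - 3)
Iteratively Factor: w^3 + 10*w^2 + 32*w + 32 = (w + 2)*(w^2 + 8*w + 16) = (w + 2)*(w + 4)*(w + 4)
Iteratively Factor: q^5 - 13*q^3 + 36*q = (q)*(q^4 - 13*q^2 + 36) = q*(q + 2)*(q^3 - 2*q^2 - 9*q + 18) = q*(q - 3)*(q + 2)*(q^2 + q - 6) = q*(q - 3)*(q - 2)*(q + 2)*(q + 3)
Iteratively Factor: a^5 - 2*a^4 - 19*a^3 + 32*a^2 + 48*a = (a - 3)*(a^4 + a^3 - 16*a^2 - 16*a) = (a - 3)*(a + 4)*(a^3 - 3*a^2 - 4*a) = (a - 4)*(a - 3)*(a + 4)*(a^2 + a) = a*(a - 4)*(a - 3)*(a + 4)*(a + 1)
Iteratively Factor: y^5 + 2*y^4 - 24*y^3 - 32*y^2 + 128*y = (y + 4)*(y^4 - 2*y^3 - 16*y^2 + 32*y) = (y - 4)*(y + 4)*(y^3 + 2*y^2 - 8*y) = (y - 4)*(y - 2)*(y + 4)*(y^2 + 4*y) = y*(y - 4)*(y - 2)*(y + 4)*(y + 4)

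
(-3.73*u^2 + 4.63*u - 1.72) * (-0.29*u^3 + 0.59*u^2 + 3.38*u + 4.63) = 1.0817*u^5 - 3.5434*u^4 - 9.3769*u^3 - 2.6353*u^2 + 15.6233*u - 7.9636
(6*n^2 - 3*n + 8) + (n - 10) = 6*n^2 - 2*n - 2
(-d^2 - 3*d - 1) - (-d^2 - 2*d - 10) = 9 - d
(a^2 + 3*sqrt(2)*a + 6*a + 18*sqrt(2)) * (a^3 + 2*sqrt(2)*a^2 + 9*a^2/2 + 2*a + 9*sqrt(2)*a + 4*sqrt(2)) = a^5 + 5*sqrt(2)*a^4 + 21*a^4/2 + 41*a^3 + 105*sqrt(2)*a^3/2 + 138*a^2 + 145*sqrt(2)*a^2 + 60*sqrt(2)*a + 348*a + 144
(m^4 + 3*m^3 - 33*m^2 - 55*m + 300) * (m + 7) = m^5 + 10*m^4 - 12*m^3 - 286*m^2 - 85*m + 2100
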